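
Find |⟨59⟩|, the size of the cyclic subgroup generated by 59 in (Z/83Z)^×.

By Lagrange's theorem, ord_83(59) divides φ(83) = 83 − 1 = 82 = 2 · 41.
Divisors of 82: 1, 2, 41, 82.
Test each divisor d:
59^1 ≡ 59 (mod 83)
59^2 ≡ 78 (mod 83)
59^41 ≡ 1 (mod 83) ✓
Therefore the multiplicative order of 59 modulo 83 is 41.

41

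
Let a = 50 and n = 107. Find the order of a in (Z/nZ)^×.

106

Since 50 ∈ (Z/107Z)^×, its order divides φ(107) = 107 − 1 = 106 = 2 · 53.
Divisors of 106: 1, 2, 53, 106.
Check 50^d mod 107 for each divisor in increasing order:
50^1 ≡ 50 (mod 107)
50^2 ≡ 39 (mod 107)
50^53 ≡ 106 (mod 107)
50^106 ≡ 1 (mod 107) ✓
The smallest such exponent is 106, so the order of 50 is 106.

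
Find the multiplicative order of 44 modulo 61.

60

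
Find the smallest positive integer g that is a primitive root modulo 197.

φ(197) = 197 − 1 = 196 = 2^2 · 7^2.
Test candidates g = 2, 3, … against the prime factors q ∈ {2, 7} of φ(197): g is a generator iff g^(196/q) ≢ 1 for every such q.
g = 2: 2^98 ≡ 196; 2^28 ≡ 104 — none is 1, so 2 is a primitive root.
Hence the least primitive root of 197 is 2.

2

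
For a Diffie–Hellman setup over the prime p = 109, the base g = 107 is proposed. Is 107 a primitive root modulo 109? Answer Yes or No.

No

φ(109) = 109 − 1 = 108 = 2^2 · 3^3.
107 is a primitive root mod 109 iff 107^(φ(109)/q) ≢ 1 for every prime q | φ(109), i.e. q ∈ {2, 3}.
107^54 ≡ 108 (mod 109)  [q = 2: ≢ 1 ✓]
107^36 ≡ 1 (mod 109)  [q = 3: ≡ 1 ✗]
107^36 ≡ 1 shows ord(107) | 36, strictly less than φ(109); not a primitive root.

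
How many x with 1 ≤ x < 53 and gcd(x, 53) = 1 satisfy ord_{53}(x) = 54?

φ(53) = 53 − 1 = 52 = 2^2 · 13.
Since (Z/53Z)^× is cyclic of order 52, the number of elements of order d is φ(d) when d | 52 and 0 otherwise.
Here 52 is not a multiple of 54, so there are no elements of order 54.

0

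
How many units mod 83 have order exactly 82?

40

φ(83) = 83 − 1 = 82 = 2 · 41.
(Z/83Z)^× is cyclic (|G| = 82); a cyclic group of order m has exactly φ(d) elements of each order d | m, and none otherwise.
82 = 2 · 41 divides 82, and φ(82) = 40.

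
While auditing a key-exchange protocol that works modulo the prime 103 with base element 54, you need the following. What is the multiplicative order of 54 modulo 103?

102

The order of 54 must divide φ(103) = 103 − 1 = 102 = 2 · 3 · 17.
Divisors of 102: 1, 2, 3, 6, 17, 34, 51, 102.
Compute 54^d (mod 103) for the divisors d until we hit 1:
54^1 ≡ 54
54^2 ≡ 32
54^3 ≡ 80
54^6 ≡ 14
54^17 ≡ 47
54^34 ≡ 46
54^51 ≡ 102
54^102 ≡ 1
The smallest such exponent is 102, so the order of 54 is 102.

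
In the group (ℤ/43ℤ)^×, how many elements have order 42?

φ(43) = 43 − 1 = 42 = 2 · 3 · 7.
In a cyclic group of order 42, there are φ(d) elements of order d for each divisor d of 42, and zero for non-divisors.
42 = 2 · 3 · 7 divides 42, and φ(42) = 12.

12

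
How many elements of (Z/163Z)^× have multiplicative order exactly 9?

6

φ(163) = 163 − 1 = 162 = 2 · 3^4.
Since (Z/163Z)^× is cyclic of order 162, the number of elements of order d is φ(d) when d | 162 and 0 otherwise.
9 = 3^2 divides 162, and φ(9) = 6.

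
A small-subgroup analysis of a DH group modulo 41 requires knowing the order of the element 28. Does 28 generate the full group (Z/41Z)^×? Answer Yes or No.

Yes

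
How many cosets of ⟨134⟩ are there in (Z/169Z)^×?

2

By Lagrange's theorem, ord_169(134) divides φ(169) = φ(13^2) = 13·(13−1) = 156 = 2^2 · 3 · 13.
Divisors of 156: 1, 2, 3, 4, 6, 12, 13, 26, 39, 52, 78, 156.
Test each divisor d:
134^1 ≡ 134 (mod 169)
134^2 ≡ 42 (mod 169)
134^3 ≡ 51 (mod 169)
134^4 ≡ 74 (mod 169)
134^6 ≡ 66 (mod 169)
134^12 ≡ 131 (mod 169)
134^13 ≡ 147 (mod 169)
134^26 ≡ 146 (mod 169)
134^39 ≡ 168 (mod 169)
134^52 ≡ 22 (mod 169)
134^78 ≡ 1 (mod 169) ✓
Thus |⟨134⟩| = ord(134) = 78.
The index is φ(169) / ord(134) = 156 / 78 = 2.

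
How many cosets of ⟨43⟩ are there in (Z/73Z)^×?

The order of 43 must divide φ(73) = 73 − 1 = 72 = 2^3 · 3^2.
Divisors of 72: 1, 2, 3, 4, 6, 8, 9, 12, 18, 24, 36, 72.
Check 43^d mod 73 for each divisor in increasing order:
43^1 ≡ 43
43^2 ≡ 24
43^3 ≡ 10
43^4 ≡ 65
43^6 ≡ 27
43^8 ≡ 64
43^9 ≡ 51
43^12 ≡ 72
43^18 ≡ 46
43^24 ≡ 1
Thus |⟨43⟩| = ord(43) = 24.
[(Z/73Z)^× : ⟨43⟩] = 72/24 = 3.

3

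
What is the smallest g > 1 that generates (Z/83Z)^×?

2

φ(83) = 83 − 1 = 82 = 2 · 41.
Test candidates g = 2, 3, … against the prime factors q ∈ {2, 41} of φ(83): g is a generator iff g^(82/q) ≢ 1 for every such q.
g = 2: 2^41 ≡ 82; 2^2 ≡ 4 — none is 1, so 2 is a primitive root.
So 2 is the smallest generator of (Z/83Z)^×.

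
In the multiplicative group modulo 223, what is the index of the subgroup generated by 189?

3

ord(189) | φ(223) = 223 − 1 = 222 = 2 · 3 · 37.
Divisors of 222: 1, 2, 3, 6, 37, 74, 111, 222.
Test each divisor d:
189^1 ≡ 189 (mod 223)
189^2 ≡ 41 (mod 223)
189^3 ≡ 167 (mod 223)
189^6 ≡ 14 (mod 223)
189^37 ≡ 222 (mod 223)
189^74 ≡ 1 (mod 223) ✓
The order of 189 is 74, so the subgroup it generates has 74 elements.
Index = |(Z/223Z)^×| / |⟨189⟩| = 222 / 74 = 3.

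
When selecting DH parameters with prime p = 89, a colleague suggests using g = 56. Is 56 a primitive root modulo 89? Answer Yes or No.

φ(89) = 89 − 1 = 88 = 2^3 · 11.
Test 56^(88/q) mod 89 for each prime factor q of 88:
56^44 ≡ 88 (mod 89)  [q = 2: ≢ 1 ✓]
56^8 ≡ 16 (mod 89)  [q = 11: ≢ 1 ✓]
None equal 1, so ord_89(56) = 88: 56 is a primitive root.

Yes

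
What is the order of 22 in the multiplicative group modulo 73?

By Lagrange's theorem, ord_73(22) divides φ(73) = 73 − 1 = 72 = 2^3 · 3^2.
Divisors of 72: 1, 2, 3, 4, 6, 8, 9, 12, 18, 24, 36, 72.
Test each divisor d:
22^1 ≡ 22 (mod 73)
22^2 ≡ 46 (mod 73)
22^3 ≡ 63 (mod 73)
22^4 ≡ 72 (mod 73)
22^6 ≡ 27 (mod 73)
22^8 ≡ 1 (mod 73) ✓
Hence ord(22) = 8.

8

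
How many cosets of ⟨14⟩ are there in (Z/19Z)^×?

1

By Lagrange's theorem, ord_19(14) divides φ(19) = 19 − 1 = 18 = 2 · 3^2.
Divisors of 18: 1, 2, 3, 6, 9, 18.
Evaluate successive powers at the divisors of 18:
14^1 ≡ 14 (mod 19)
14^2 ≡ 6 (mod 19)
14^3 ≡ 8 (mod 19)
14^6 ≡ 7 (mod 19)
14^9 ≡ 18 (mod 19)
14^18 ≡ 1 (mod 19) ✓
So ord_19(14) = 18, hence |⟨14⟩| = 18.
[(Z/19Z)^× : ⟨14⟩] = 18/18 = 1.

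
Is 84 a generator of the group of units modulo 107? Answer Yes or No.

φ(107) = 107 − 1 = 106 = 2 · 53.
Test 84^(106/q) mod 107 for each prime factor q of 106:
84^53 ≡ 106 (mod 107)  [q = 2: ≢ 1 ✓]
84^2 ≡ 101 (mod 107)  [q = 53: ≢ 1 ✓]
None equal 1, so ord_107(84) = 106: 84 is a primitive root.

Yes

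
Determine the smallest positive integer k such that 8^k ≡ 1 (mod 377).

28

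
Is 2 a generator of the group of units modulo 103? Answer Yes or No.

No

φ(103) = 103 − 1 = 102 = 2 · 3 · 17.
It suffices to check that the order of 2 is not a proper divisor of 102: compute 2^(102/q) for q ∈ {2, 3, 17}.
2^51 ≡ 1 (mod 103)  [q = 2: ≡ 1 ✗]
2^34 ≡ 46 (mod 103)  [q = 3: ≢ 1 ✓]
2^6 ≡ 64 (mod 103)  [q = 17: ≢ 1 ✓]
Since 2^51 ≡ 1, the order of 2 divides 51 < 102, so 2 is not a primitive root.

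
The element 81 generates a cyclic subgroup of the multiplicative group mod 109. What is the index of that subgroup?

4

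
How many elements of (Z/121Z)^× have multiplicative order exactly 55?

φ(121) = φ(11^2) = 11·(11−1) = 110 = 2 · 5 · 11.
In a cyclic group of order 110, there are φ(d) elements of order d for each divisor d of 110, and zero for non-divisors.
55 = 5 · 11 divides 110, and φ(55) = 40.

40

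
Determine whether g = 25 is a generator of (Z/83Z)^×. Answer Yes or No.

No

φ(83) = 83 − 1 = 82 = 2 · 41.
25 is a primitive root mod 83 iff 25^(φ(83)/q) ≢ 1 for every prime q | φ(83), i.e. q ∈ {2, 41}.
25^41 ≡ 1 (mod 83)  [q = 2: ≡ 1 ✗]
25^2 ≡ 44 (mod 83)  [q = 41: ≢ 1 ✓]
25^41 ≡ 1 shows ord(25) | 41, strictly less than φ(83); not a primitive root.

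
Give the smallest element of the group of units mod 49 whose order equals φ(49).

φ(49) = φ(7^2) = 7·(7−1) = 42 = 2 · 3 · 7.
Test candidates g = 2, 3, … against the prime factors q ∈ {2, 3, 7} of φ(49): g is a generator iff g^(42/q) ≢ 1 for every such q.
g = 2: 2^21 ≡ 1 — hits 1, so not a primitive root.
g = 3: 3^21 ≡ 48; 3^14 ≡ 30; 3^6 ≡ 43 — none is 1, so 3 is a primitive root.
Hence the least primitive root of 49 is 3.

3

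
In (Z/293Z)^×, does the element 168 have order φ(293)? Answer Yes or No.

φ(293) = 293 − 1 = 292 = 2^2 · 73.
It suffices to check that the order of 168 is not a proper divisor of 292: compute 168^(292/q) for q ∈ {2, 73}.
168^146 ≡ 292 (mod 293)  [q = 2: ≢ 1 ✓]
168^4 ≡ 133 (mod 293)  [q = 73: ≢ 1 ✓]
All checks pass, so 168 has order 292 and is a primitive root modulo 293.

Yes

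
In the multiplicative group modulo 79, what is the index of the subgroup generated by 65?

6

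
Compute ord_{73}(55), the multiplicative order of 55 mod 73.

9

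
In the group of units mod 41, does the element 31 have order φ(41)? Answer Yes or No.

No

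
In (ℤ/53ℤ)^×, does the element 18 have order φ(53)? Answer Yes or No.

φ(53) = 53 − 1 = 52 = 2^2 · 13.
An element g generates (Z/53Z)^× iff g^(52/q) ≢ 1 (mod 53) for each prime q ∈ {2, 13}.
18^26 ≡ 52 (mod 53)  [q = 2: ≢ 1 ✓]
18^4 ≡ 36 (mod 53)  [q = 13: ≢ 1 ✓]
All checks pass, so 18 has order 52 and is a primitive root modulo 53.

Yes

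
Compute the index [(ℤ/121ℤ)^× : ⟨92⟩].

2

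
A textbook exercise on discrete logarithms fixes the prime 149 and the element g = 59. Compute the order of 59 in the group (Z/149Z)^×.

148

Since 59 ∈ (Z/149Z)^×, its order divides φ(149) = 149 − 1 = 148 = 2^2 · 37.
Divisors of 148: 1, 2, 4, 37, 74, 148.
Test each divisor d:
59^1 ≡ 59
59^2 ≡ 54
59^4 ≡ 85
59^37 ≡ 105
59^74 ≡ 148
59^148 ≡ 1
The smallest such exponent is 148, so the order of 59 is 148.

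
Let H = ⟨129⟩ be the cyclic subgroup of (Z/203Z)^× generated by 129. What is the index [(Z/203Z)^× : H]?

The order of 129 must divide φ(203) = φ(7·29) = (7−1)·(29−1) = 6·28 = 168 = 2^3 · 3 · 7.
Divisors of 168: 1, 2, 3, 4, 6, 7, 8, 12, 14, 21, 24, 28, 42, 56, 84, 168.
Evaluate successive powers at the divisors of 168:
129^1 ≡ 129 (mod 203)
129^2 ≡ 198 (mod 203)
129^3 ≡ 167 (mod 203)
129^4 ≡ 25 (mod 203)
129^6 ≡ 78 (mod 203)
129^7 ≡ 115 (mod 203)
129^8 ≡ 16 (mod 203)
129^12 ≡ 197 (mod 203)
129^14 ≡ 30 (mod 203)
129^21 ≡ 202 (mod 203)
129^24 ≡ 36 (mod 203)
129^28 ≡ 88 (mod 203)
129^42 ≡ 1 (mod 203) ✓
So ord_203(129) = 42, hence |⟨129⟩| = 42.
[(Z/203Z)^× : ⟨129⟩] = 168/42 = 4.

4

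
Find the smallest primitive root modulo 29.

2

φ(29) = 29 − 1 = 28 = 2^2 · 7.
g is a primitive root iff g^(28/q) ≢ 1 (mod 29) for each prime q ∈ {2, 7}.
g = 2: 2^14 ≡ 28; 2^4 ≡ 16 — none is 1, so 2 is a primitive root.
So 2 is the smallest generator of (Z/29Z)^×.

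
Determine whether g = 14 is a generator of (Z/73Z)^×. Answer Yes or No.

φ(73) = 73 − 1 = 72 = 2^3 · 3^2.
Test 14^(72/q) mod 73 for each prime factor q of 72:
14^36 ≡ 72 (mod 73)  [q = 2: ≢ 1 ✓]
14^24 ≡ 64 (mod 73)  [q = 3: ≢ 1 ✓]
Every test exponent gives a nontrivial residue, hence 14 generates the full group.

Yes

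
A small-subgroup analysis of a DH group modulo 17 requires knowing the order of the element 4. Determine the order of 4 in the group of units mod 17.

ord(4) | φ(17) = 17 − 1 = 16 = 2^4.
Divisors of 16: 1, 2, 4, 8, 16.
Compute 4^d (mod 17) for the divisors d until we hit 1:
4^1 ≡ 4 (mod 17)
4^2 ≡ 16 (mod 17)
4^4 ≡ 1 (mod 17) ✓
The smallest such exponent is 4, so the order of 4 is 4.

4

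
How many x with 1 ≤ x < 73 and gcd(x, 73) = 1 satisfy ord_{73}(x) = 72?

φ(73) = 73 − 1 = 72 = 2^3 · 3^2.
In a cyclic group of order 72, there are φ(d) elements of order d for each divisor d of 72, and zero for non-divisors.
72 = 2^3 · 3^2 divides 72, and φ(72) = 24.

24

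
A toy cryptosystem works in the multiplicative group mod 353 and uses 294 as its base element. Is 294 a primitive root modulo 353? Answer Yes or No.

φ(353) = 353 − 1 = 352 = 2^5 · 11.
Test 294^(352/q) mod 353 for each prime factor q of 352:
294^176 ≡ 352 (mod 353)  [q = 2: ≢ 1 ✓]
294^32 ≡ 1 (mod 353)  [q = 11: ≡ 1 ✗]
294^32 ≡ 1 shows ord(294) | 32, strictly less than φ(353); not a primitive root.

No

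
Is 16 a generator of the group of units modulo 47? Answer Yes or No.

No

φ(47) = 47 − 1 = 46 = 2 · 23.
16 is a primitive root mod 47 iff 16^(φ(47)/q) ≢ 1 for every prime q | φ(47), i.e. q ∈ {2, 23}.
16^23 ≡ 1 (mod 47)  [q = 2: ≡ 1 ✗]
16^2 ≡ 21 (mod 47)  [q = 23: ≢ 1 ✓]
The check at q = 2 fails, so 16 generates a proper subgroup.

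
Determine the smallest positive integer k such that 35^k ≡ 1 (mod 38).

9

Since 35 ∈ (Z/38Z)^×, its order divides φ(38) = φ(2)·φ(19) = 1·18 = 18 = 2 · 3^2.
Divisors of 18: 1, 2, 3, 6, 9, 18.
Evaluate successive powers at the divisors of 18:
35^1 ≡ 35 (mod 38)
35^2 ≡ 9 (mod 38)
35^3 ≡ 11 (mod 38)
35^6 ≡ 7 (mod 38)
35^9 ≡ 1 (mod 38) ✓
Therefore the multiplicative order of 35 modulo 38 is 9.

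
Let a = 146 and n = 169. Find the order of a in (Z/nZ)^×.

By Lagrange's theorem, ord_169(146) divides φ(169) = φ(13^2) = 13·(13−1) = 156 = 2^2 · 3 · 13.
Divisors of 156: 1, 2, 3, 4, 6, 12, 13, 26, 39, 52, 78, 156.
Evaluate successive powers at the divisors of 156:
146^1 ≡ 146
146^2 ≡ 22
146^3 ≡ 1
Hence ord(146) = 3.

3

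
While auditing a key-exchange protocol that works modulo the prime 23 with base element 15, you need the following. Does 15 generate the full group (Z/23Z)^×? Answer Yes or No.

Yes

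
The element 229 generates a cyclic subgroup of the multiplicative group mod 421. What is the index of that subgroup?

By Lagrange's theorem, ord_421(229) divides φ(421) = 421 − 1 = 420 = 2^2 · 3 · 5 · 7.
Divisors of 420: 1, 2, 3, 4, 5, 6, 7, 10, 12, 14, 15, 20, 21, 28, 30, 35, 42, 60, 70, 84, 105, 140, 210, 420.
Test each divisor d:
229^1 ≡ 229 (mod 421)
229^2 ≡ 237 (mod 421)
229^3 ≡ 385 (mod 421)
229^4 ≡ 176 (mod 421)
229^5 ≡ 309 (mod 421)
229^6 ≡ 33 (mod 421)
229^7 ≡ 400 (mod 421)
229^10 ≡ 335 (mod 421)
229^12 ≡ 247 (mod 421)
229^14 ≡ 20 (mod 421)
229^15 ≡ 370 (mod 421)
229^20 ≡ 239 (mod 421)
229^21 ≡ 1 (mod 421) ✓
The order of 229 is 21, so the subgroup it generates has 21 elements.
Index = |(Z/421Z)^×| / |⟨229⟩| = 420 / 21 = 20.

20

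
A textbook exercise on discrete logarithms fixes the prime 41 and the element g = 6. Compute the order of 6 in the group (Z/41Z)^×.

40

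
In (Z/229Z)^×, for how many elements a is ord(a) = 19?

18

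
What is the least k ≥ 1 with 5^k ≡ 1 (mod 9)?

6

Since 5 ∈ (Z/9Z)^×, its order divides φ(9) = φ(3^2) = 3·(3−1) = 6 = 2 · 3.
Divisors of 6: 1, 2, 3, 6.
Evaluate successive powers at the divisors of 6:
5^1 ≡ 5 (mod 9)
5^2 ≡ 7 (mod 9)
5^3 ≡ 8 (mod 9)
5^6 ≡ 1 (mod 9) ✓
Hence ord(5) = 6.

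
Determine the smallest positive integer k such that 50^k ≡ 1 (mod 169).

156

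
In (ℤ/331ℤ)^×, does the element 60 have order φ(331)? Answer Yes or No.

φ(331) = 331 − 1 = 330 = 2 · 3 · 5 · 11.
60 is a primitive root mod 331 iff 60^(φ(331)/q) ≢ 1 for every prime q | φ(331), i.e. q ∈ {2, 3, 5, 11}.
60^165 ≡ 330 (mod 331)  [q = 2: ≢ 1 ✓]
60^110 ≡ 31 (mod 331)  [q = 3: ≢ 1 ✓]
60^66 ≡ 150 (mod 331)  [q = 5: ≢ 1 ✓]
60^30 ≡ 274 (mod 331)  [q = 11: ≢ 1 ✓]
Every test exponent gives a nontrivial residue, hence 60 generates the full group.

Yes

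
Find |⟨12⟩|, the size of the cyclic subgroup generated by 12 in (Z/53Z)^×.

52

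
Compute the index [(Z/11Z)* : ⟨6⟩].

1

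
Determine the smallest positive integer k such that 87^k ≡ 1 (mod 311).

62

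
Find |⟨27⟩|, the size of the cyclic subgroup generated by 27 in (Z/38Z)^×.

6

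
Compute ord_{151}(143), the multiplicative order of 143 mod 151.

ord(143) | φ(151) = 151 − 1 = 150 = 2 · 3 · 5^2.
Divisors of 150: 1, 2, 3, 5, 6, 10, 15, 25, 30, 50, 75, 150.
Compute 143^d (mod 151) for the divisors d until we hit 1:
143^1 ≡ 143
143^2 ≡ 64
143^3 ≡ 92
143^5 ≡ 150
143^6 ≡ 8
143^10 ≡ 1
Hence ord(143) = 10.

10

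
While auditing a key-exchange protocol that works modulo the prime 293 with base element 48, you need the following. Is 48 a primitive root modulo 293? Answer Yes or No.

φ(293) = 293 − 1 = 292 = 2^2 · 73.
It suffices to check that the order of 48 is not a proper divisor of 292: compute 48^(292/q) for q ∈ {2, 73}.
48^146 ≡ 292 (mod 293)  [q = 2: ≢ 1 ✓]
48^4 ≡ 135 (mod 293)  [q = 73: ≢ 1 ✓]
All checks pass, so 48 has order 292 and is a primitive root modulo 293.

Yes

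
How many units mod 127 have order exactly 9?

φ(127) = 127 − 1 = 126 = 2 · 3^2 · 7.
In a cyclic group of order 126, there are φ(d) elements of order d for each divisor d of 126, and zero for non-divisors.
9 = 3^2 divides 126, and φ(9) = 6.

6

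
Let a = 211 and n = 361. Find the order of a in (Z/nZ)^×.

342

The order of 211 must divide φ(361) = φ(19^2) = 19·(19−1) = 342 = 2 · 3^2 · 19.
Divisors of 342: 1, 2, 3, 6, 9, 18, 19, 38, 57, 114, 171, 342.
Compute 211^d (mod 361) for the divisors d until we hit 1:
211^1 ≡ 211 (mod 361)
211^2 ≡ 118 (mod 361)
211^3 ≡ 350 (mod 361)
211^6 ≡ 121 (mod 361)
211^9 ≡ 113 (mod 361)
211^18 ≡ 134 (mod 361)
211^19 ≡ 116 (mod 361)
211^38 ≡ 99 (mod 361)
211^57 ≡ 293 (mod 361)
211^114 ≡ 292 (mod 361)
211^171 ≡ 360 (mod 361)
211^342 ≡ 1 (mod 361) ✓
Hence ord(211) = 342.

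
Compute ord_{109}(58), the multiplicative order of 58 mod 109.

108

ord(58) | φ(109) = 109 − 1 = 108 = 2^2 · 3^3.
Divisors of 108: 1, 2, 3, 4, 6, 9, 12, 18, 27, 36, 54, 108.
Check 58^d mod 109 for each divisor in increasing order:
58^1 ≡ 58
58^2 ≡ 94
58^3 ≡ 2
58^4 ≡ 7
58^6 ≡ 4
58^9 ≡ 8
58^12 ≡ 16
58^18 ≡ 64
58^27 ≡ 76
58^36 ≡ 63
58^54 ≡ 108
58^108 ≡ 1
Hence ord(58) = 108.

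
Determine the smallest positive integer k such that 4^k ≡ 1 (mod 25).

10

Since 4 ∈ (Z/25Z)^×, its order divides φ(25) = φ(5^2) = 5·(5−1) = 20 = 2^2 · 5.
Divisors of 20: 1, 2, 4, 5, 10, 20.
Check 4^d mod 25 for each divisor in increasing order:
4^1 ≡ 4 (mod 25)
4^2 ≡ 16 (mod 25)
4^4 ≡ 6 (mod 25)
4^5 ≡ 24 (mod 25)
4^10 ≡ 1 (mod 25) ✓
Therefore the multiplicative order of 4 modulo 25 is 10.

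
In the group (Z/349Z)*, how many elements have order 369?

0

φ(349) = 349 − 1 = 348 = 2^2 · 3 · 29.
In a cyclic group of order 348, there are φ(d) elements of order d for each divisor d of 348, and zero for non-divisors.
Since 369 ∤ 348, the count is 0.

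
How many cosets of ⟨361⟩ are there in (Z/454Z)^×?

2

Since 361 ∈ (Z/454Z)^×, its order divides φ(454) = φ(2)·φ(227) = 1·226 = 226 = 2 · 113.
Divisors of 226: 1, 2, 113, 226.
Check 361^d mod 454 for each divisor in increasing order:
361^1 ≡ 361 (mod 454)
361^2 ≡ 23 (mod 454)
361^113 ≡ 1 (mod 454) ✓
Thus |⟨361⟩| = ord(361) = 113.
[(Z/454Z)^× : ⟨361⟩] = 226/113 = 2.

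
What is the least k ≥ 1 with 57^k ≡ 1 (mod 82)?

5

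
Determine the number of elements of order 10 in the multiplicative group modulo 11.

4

φ(11) = 11 − 1 = 10 = 2 · 5.
In a cyclic group of order 10, there are φ(d) elements of order d for each divisor d of 10, and zero for non-divisors.
10 = 2 · 5 divides 10, and φ(10) = 4.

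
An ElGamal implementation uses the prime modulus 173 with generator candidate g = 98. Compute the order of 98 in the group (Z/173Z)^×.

172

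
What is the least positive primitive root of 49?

3

φ(49) = φ(7^2) = 7·(7−1) = 42 = 2 · 3 · 7.
g is a primitive root iff g^(42/q) ≢ 1 (mod 49) for each prime q ∈ {2, 3, 7}.
g = 2: 2^21 ≡ 1 — hits 1, so not a primitive root.
g = 3: 3^21 ≡ 48; 3^14 ≡ 30; 3^6 ≡ 43 — none is 1, so 3 is a primitive root.
Hence the least primitive root of 49 is 3.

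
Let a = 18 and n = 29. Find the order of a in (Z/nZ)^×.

Since 18 ∈ (Z/29Z)^×, its order divides φ(29) = 29 − 1 = 28 = 2^2 · 7.
Divisors of 28: 1, 2, 4, 7, 14, 28.
Evaluate successive powers at the divisors of 28:
18^1 ≡ 18
18^2 ≡ 5
18^4 ≡ 25
18^7 ≡ 17
18^14 ≡ 28
18^28 ≡ 1
So ord_29(18) = 28.

28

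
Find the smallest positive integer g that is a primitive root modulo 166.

φ(166) = φ(2)·φ(83) = 1·82 = 82 = 2 · 41.
Test candidates g = 2, 3, … against the prime factors q ∈ {2, 41} of φ(166): g is a generator iff g^(82/q) ≢ 1 for every such q.
g = 2: gcd(2, 166) = 2 > 1, not a unit — skip.
g = 3: 3^41 ≡ 1 — hits 1, so not a primitive root.
g = 4: gcd(4, 166) = 2 > 1, not a unit — skip.
g = 5: 5^41 ≡ 165; 5^2 ≡ 25 — none is 1, so 5 is a primitive root.
Hence the least primitive root of 166 is 5.

5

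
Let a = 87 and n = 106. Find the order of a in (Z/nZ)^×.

Since 87 ∈ (Z/106Z)^×, its order divides φ(106) = φ(2)·φ(53) = 1·52 = 52 = 2^2 · 13.
Divisors of 52: 1, 2, 4, 13, 26, 52.
Evaluate successive powers at the divisors of 52:
87^1 ≡ 87 (mod 106)
87^2 ≡ 43 (mod 106)
87^4 ≡ 47 (mod 106)
87^13 ≡ 23 (mod 106)
87^26 ≡ 105 (mod 106)
87^52 ≡ 1 (mod 106) ✓
Therefore the multiplicative order of 87 modulo 106 is 52.

52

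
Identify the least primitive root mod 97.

5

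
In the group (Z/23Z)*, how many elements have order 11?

10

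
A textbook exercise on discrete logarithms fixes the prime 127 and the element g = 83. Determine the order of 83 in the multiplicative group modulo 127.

Since 83 ∈ (Z/127Z)^×, its order divides φ(127) = 127 − 1 = 126 = 2 · 3^2 · 7.
Divisors of 126: 1, 2, 3, 6, 7, 9, 14, 18, 21, 42, 63, 126.
Compute 83^d (mod 127) for the divisors d until we hit 1:
83^1 ≡ 83
83^2 ≡ 31
83^3 ≡ 33
83^6 ≡ 73
83^7 ≡ 90
83^9 ≡ 123
83^14 ≡ 99
83^18 ≡ 16
83^21 ≡ 20
83^42 ≡ 19
83^63 ≡ 126
83^126 ≡ 1
Therefore the multiplicative order of 83 modulo 127 is 126.

126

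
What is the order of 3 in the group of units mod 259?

18

ord(3) | φ(259) = φ(7·37) = (7−1)·(37−1) = 6·36 = 216 = 2^3 · 3^3.
Divisors of 216: 1, 2, 3, 4, 6, 8, 9, 12, 18, 24, 27, 36, 54, 72, 108, 216.
Evaluate successive powers at the divisors of 216:
3^1 ≡ 3 (mod 259)
3^2 ≡ 9 (mod 259)
3^3 ≡ 27 (mod 259)
3^4 ≡ 81 (mod 259)
3^6 ≡ 211 (mod 259)
3^8 ≡ 86 (mod 259)
3^9 ≡ 258 (mod 259)
3^12 ≡ 232 (mod 259)
3^18 ≡ 1 (mod 259) ✓
Hence ord(3) = 18.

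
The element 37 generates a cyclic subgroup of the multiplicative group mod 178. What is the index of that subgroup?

By Lagrange's theorem, ord_178(37) divides φ(178) = φ(2)·φ(89) = 1·88 = 88 = 2^3 · 11.
Divisors of 88: 1, 2, 4, 8, 11, 22, 44, 88.
Test each divisor d:
37^1 ≡ 37 (mod 178)
37^2 ≡ 123 (mod 178)
37^4 ≡ 177 (mod 178)
37^8 ≡ 1 (mod 178) ✓
The order of 37 is 8, so the subgroup it generates has 8 elements.
[(Z/178Z)^× : ⟨37⟩] = 88/8 = 11.

11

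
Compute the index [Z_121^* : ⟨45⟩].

10

The order of 45 must divide φ(121) = φ(11^2) = 11·(11−1) = 110 = 2 · 5 · 11.
Divisors of 110: 1, 2, 5, 10, 11, 22, 55, 110.
Check 45^d mod 121 for each divisor in increasing order:
45^1 ≡ 45 (mod 121)
45^2 ≡ 89 (mod 121)
45^5 ≡ 100 (mod 121)
45^10 ≡ 78 (mod 121)
45^11 ≡ 1 (mod 121) ✓
So ord_121(45) = 11, hence |⟨45⟩| = 11.
Index = |(Z/121Z)^×| / |⟨45⟩| = 110 / 11 = 10.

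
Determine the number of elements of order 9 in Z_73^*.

6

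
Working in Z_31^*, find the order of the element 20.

Since 20 ∈ (Z/31Z)^×, its order divides φ(31) = 31 − 1 = 30 = 2 · 3 · 5.
Divisors of 30: 1, 2, 3, 5, 6, 10, 15, 30.
Evaluate successive powers at the divisors of 30:
20^1 ≡ 20 (mod 31)
20^2 ≡ 28 (mod 31)
20^3 ≡ 2 (mod 31)
20^5 ≡ 25 (mod 31)
20^6 ≡ 4 (mod 31)
20^10 ≡ 5 (mod 31)
20^15 ≡ 1 (mod 31) ✓
Hence ord(20) = 15.

15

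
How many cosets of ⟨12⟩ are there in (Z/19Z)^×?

3

Since 12 ∈ (Z/19Z)^×, its order divides φ(19) = 19 − 1 = 18 = 2 · 3^2.
Divisors of 18: 1, 2, 3, 6, 9, 18.
Evaluate successive powers at the divisors of 18:
12^1 ≡ 12 (mod 19)
12^2 ≡ 11 (mod 19)
12^3 ≡ 18 (mod 19)
12^6 ≡ 1 (mod 19) ✓
The order of 12 is 6, so the subgroup it generates has 6 elements.
[(Z/19Z)^× : ⟨12⟩] = 18/6 = 3.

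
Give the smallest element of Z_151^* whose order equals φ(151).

φ(151) = 151 − 1 = 150 = 2 · 3 · 5^2.
Test candidates g = 2, 3, … against the prime factors q ∈ {2, 3, 5} of φ(151): g is a generator iff g^(150/q) ≢ 1 for every such q.
g = 2: 2^75 ≡ 1 — hits 1, so not a primitive root.
g = 3: 3^75 ≡ 150; 3^50 ≡ 1 — hits 1, so not a primitive root.
g = 4: 4^75 ≡ 1 — hits 1, so not a primitive root.
g = 5: 5^75 ≡ 1 — hits 1, so not a primitive root.
g = 6: 6^75 ≡ 150; 6^50 ≡ 32; 6^30 ≡ 59 — none is 1, so 6 is a primitive root.
So 6 is the smallest generator of (Z/151Z)^×.

6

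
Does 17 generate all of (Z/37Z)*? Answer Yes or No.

Yes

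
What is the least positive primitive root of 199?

φ(199) = 199 − 1 = 198 = 2 · 3^2 · 11.
g is a primitive root iff g^(198/q) ≢ 1 (mod 199) for each prime q ∈ {2, 3, 11}.
g = 2: 2^99 ≡ 1 — hits 1, so not a primitive root.
g = 3: 3^99 ≡ 198; 3^66 ≡ 106; 3^18 ≡ 125 — none is 1, so 3 is a primitive root.
The smallest primitive root modulo 199 is 3.

3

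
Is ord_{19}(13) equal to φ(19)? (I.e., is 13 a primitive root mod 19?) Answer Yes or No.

φ(19) = 19 − 1 = 18 = 2 · 3^2.
It suffices to check that the order of 13 is not a proper divisor of 18: compute 13^(18/q) for q ∈ {2, 3}.
13^9 ≡ 18 (mod 19)  [q = 2: ≢ 1 ✓]
13^6 ≡ 11 (mod 19)  [q = 3: ≢ 1 ✓]
None equal 1, so ord_19(13) = 18: 13 is a primitive root.

Yes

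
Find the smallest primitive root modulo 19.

2

φ(19) = 19 − 1 = 18 = 2 · 3^2.
g is a primitive root iff g^(18/q) ≢ 1 (mod 19) for each prime q ∈ {2, 3}.
g = 2: 2^9 ≡ 18; 2^6 ≡ 7 — none is 1, so 2 is a primitive root.
So 2 is the smallest generator of (Z/19Z)^×.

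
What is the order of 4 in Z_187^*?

Since 4 ∈ (Z/187Z)^×, its order divides φ(187) = φ(11·17) = (11−1)·(17−1) = 10·16 = 160 = 2^5 · 5.
Divisors of 160: 1, 2, 4, 5, 8, 10, 16, 20, 32, 40, 80, 160.
Evaluate successive powers at the divisors of 160:
4^1 ≡ 4
4^2 ≡ 16
4^4 ≡ 69
4^5 ≡ 89
4^8 ≡ 86
4^10 ≡ 67
4^16 ≡ 103
4^20 ≡ 1
Therefore the multiplicative order of 4 modulo 187 is 20.

20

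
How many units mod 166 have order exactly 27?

φ(166) = φ(2)·φ(83) = 1·82 = 82 = 2 · 41.
(Z/166Z)^× is cyclic (|G| = 82); a cyclic group of order m has exactly φ(d) elements of each order d | m, and none otherwise.
Here 82 is not a multiple of 27, so there are no elements of order 27.

0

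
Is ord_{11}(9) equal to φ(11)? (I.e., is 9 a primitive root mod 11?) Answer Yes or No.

φ(11) = 11 − 1 = 10 = 2 · 5.
It suffices to check that the order of 9 is not a proper divisor of 10: compute 9^(10/q) for q ∈ {2, 5}.
9^5 ≡ 1 (mod 11)  [q = 2: ≡ 1 ✗]
9^2 ≡ 4 (mod 11)  [q = 5: ≢ 1 ✓]
The check at q = 2 fails, so 9 generates a proper subgroup.

No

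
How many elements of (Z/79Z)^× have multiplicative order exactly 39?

24

φ(79) = 79 − 1 = 78 = 2 · 3 · 13.
In a cyclic group of order 78, there are φ(d) elements of order d for each divisor d of 78, and zero for non-divisors.
39 = 3 · 13 divides 78, and φ(39) = 24.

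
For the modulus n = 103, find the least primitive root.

φ(103) = 103 − 1 = 102 = 2 · 3 · 17.
g is a primitive root iff g^(102/q) ≢ 1 (mod 103) for each prime q ∈ {2, 3, 17}.
g = 2: 2^51 ≡ 1 — hits 1, so not a primitive root.
g = 3: 3^51 ≡ 102; 3^34 ≡ 1 — hits 1, so not a primitive root.
g = 4: 4^51 ≡ 1 — hits 1, so not a primitive root.
g = 5: 5^51 ≡ 102; 5^34 ≡ 56; 5^6 ≡ 72 — none is 1, so 5 is a primitive root.
Hence the least primitive root of 103 is 5.

5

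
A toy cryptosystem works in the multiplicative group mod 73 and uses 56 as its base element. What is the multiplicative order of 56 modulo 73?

24

By Lagrange's theorem, ord_73(56) divides φ(73) = 73 − 1 = 72 = 2^3 · 3^2.
Divisors of 72: 1, 2, 3, 4, 6, 8, 9, 12, 18, 24, 36, 72.
Test each divisor d:
56^1 ≡ 56
56^2 ≡ 70
56^3 ≡ 51
56^4 ≡ 9
56^6 ≡ 46
56^8 ≡ 8
56^9 ≡ 10
56^12 ≡ 72
56^18 ≡ 27
56^24 ≡ 1
So ord_73(56) = 24.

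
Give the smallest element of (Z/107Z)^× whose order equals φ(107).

2

φ(107) = 107 − 1 = 106 = 2 · 53.
Test candidates g = 2, 3, … against the prime factors q ∈ {2, 53} of φ(107): g is a generator iff g^(106/q) ≢ 1 for every such q.
g = 2: 2^53 ≡ 106; 2^2 ≡ 4 — none is 1, so 2 is a primitive root.
Hence the least primitive root of 107 is 2.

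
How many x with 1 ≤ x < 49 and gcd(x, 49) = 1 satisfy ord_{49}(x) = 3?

2

φ(49) = φ(7^2) = 7·(7−1) = 42 = 2 · 3 · 7.
(Z/49Z)^× is cyclic (|G| = 42); a cyclic group of order m has exactly φ(d) elements of each order d | m, and none otherwise.
3 | 42, and φ(3) = 3 − 1 = 2.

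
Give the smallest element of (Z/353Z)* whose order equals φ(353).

φ(353) = 353 − 1 = 352 = 2^5 · 11.
Test candidates g = 2, 3, … against the prime factors q ∈ {2, 11} of φ(353): g is a generator iff g^(352/q) ≢ 1 for every such q.
g = 2: 2^176 ≡ 1 — hits 1, so not a primitive root.
g = 3: 3^176 ≡ 352; 3^32 ≡ 140 — none is 1, so 3 is a primitive root.
So 3 is the smallest generator of (Z/353Z)^×.

3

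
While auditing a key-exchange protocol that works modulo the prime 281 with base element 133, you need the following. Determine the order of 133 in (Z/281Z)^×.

The order of 133 must divide φ(281) = 281 − 1 = 280 = 2^3 · 5 · 7.
Divisors of 280: 1, 2, 4, 5, 7, 8, 10, 14, 20, 28, 35, 40, 56, 70, 140, 280.
Check 133^d mod 281 for each divisor in increasing order:
133^1 ≡ 133 (mod 281)
133^2 ≡ 267 (mod 281)
133^4 ≡ 196 (mod 281)
133^5 ≡ 216 (mod 281)
133^7 ≡ 67 (mod 281)
133^8 ≡ 200 (mod 281)
133^10 ≡ 10 (mod 281)
133^14 ≡ 274 (mod 281)
133^20 ≡ 100 (mod 281)
133^28 ≡ 49 (mod 281)
133^35 ≡ 192 (mod 281)
133^40 ≡ 165 (mod 281)
133^56 ≡ 153 (mod 281)
133^70 ≡ 53 (mod 281)
133^140 ≡ 280 (mod 281)
133^280 ≡ 1 (mod 281) ✓
The smallest such exponent is 280, so the order of 133 is 280.

280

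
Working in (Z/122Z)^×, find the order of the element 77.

15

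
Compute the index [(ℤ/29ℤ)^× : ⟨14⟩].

1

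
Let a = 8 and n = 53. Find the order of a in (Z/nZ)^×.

The order of 8 must divide φ(53) = 53 − 1 = 52 = 2^2 · 13.
Divisors of 52: 1, 2, 4, 13, 26, 52.
Test each divisor d:
8^1 ≡ 8 (mod 53)
8^2 ≡ 11 (mod 53)
8^4 ≡ 15 (mod 53)
8^13 ≡ 23 (mod 53)
8^26 ≡ 52 (mod 53)
8^52 ≡ 1 (mod 53) ✓
Therefore the multiplicative order of 8 modulo 53 is 52.

52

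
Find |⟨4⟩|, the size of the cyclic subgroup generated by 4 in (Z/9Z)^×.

3

Since 4 ∈ (Z/9Z)^×, its order divides φ(9) = φ(3^2) = 3·(3−1) = 6 = 2 · 3.
Divisors of 6: 1, 2, 3, 6.
Check 4^d mod 9 for each divisor in increasing order:
4^1 ≡ 4 (mod 9)
4^2 ≡ 7 (mod 9)
4^3 ≡ 1 (mod 9) ✓
So ord_9(4) = 3.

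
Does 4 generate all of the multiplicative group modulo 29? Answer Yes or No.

No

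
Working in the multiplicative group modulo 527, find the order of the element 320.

240

Since 320 ∈ (Z/527Z)^×, its order divides φ(527) = φ(17·31) = (17−1)·(31−1) = 16·30 = 480 = 2^5 · 3 · 5.
Divisors of 480: 1, 2, 3, 4, 5, 6, 8, 10, 12, 15, 16, 20, 24, 30, 32, 40, 48, 60, 80, 96, 120, 160, 240, 480.
Check 320^d mod 527 for each divisor in increasing order:
320^1 ≡ 320
320^2 ≡ 162
320^3 ≡ 194
320^4 ≡ 421
320^5 ≡ 335
320^6 ≡ 219
320^8 ≡ 169
320^10 ≡ 501
320^12 ≡ 4
320^15 ≡ 249
320^16 ≡ 103
320^20 ≡ 149
320^24 ≡ 16
320^30 ≡ 342
320^32 ≡ 69
320^40 ≡ 67
320^48 ≡ 256
320^60 ≡ 497
320^80 ≡ 273
320^96 ≡ 188
320^120 ≡ 373
320^160 ≡ 222
320^240 ≡ 1
Therefore the multiplicative order of 320 modulo 527 is 240.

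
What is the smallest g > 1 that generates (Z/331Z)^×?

φ(331) = 331 − 1 = 330 = 2 · 3 · 5 · 11.
g is a primitive root iff g^(330/q) ≢ 1 (mod 331) for each prime q ∈ {2, 3, 5, 11}.
g = 2: 2^165 ≡ 330; 2^110 ≡ 299; 2^66 ≡ 64; 2^30 ≡ 1 — hits 1, so not a primitive root.
g = 3: 3^165 ≡ 330; 3^110 ≡ 299; 3^66 ≡ 64; 3^30 ≡ 270 — none is 1, so 3 is a primitive root.
So 3 is the smallest generator of (Z/331Z)^×.

3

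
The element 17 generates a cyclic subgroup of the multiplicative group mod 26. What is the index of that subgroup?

By Lagrange's theorem, ord_26(17) divides φ(26) = φ(2)·φ(13) = 1·12 = 12 = 2^2 · 3.
Divisors of 12: 1, 2, 3, 4, 6, 12.
Check 17^d mod 26 for each divisor in increasing order:
17^1 ≡ 17 (mod 26)
17^2 ≡ 3 (mod 26)
17^3 ≡ 25 (mod 26)
17^4 ≡ 9 (mod 26)
17^6 ≡ 1 (mod 26) ✓
So ord_26(17) = 6, hence |⟨17⟩| = 6.
The index is φ(26) / ord(17) = 12 / 6 = 2.

2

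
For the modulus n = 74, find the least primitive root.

5

φ(74) = φ(2)·φ(37) = 1·36 = 36 = 2^2 · 3^2.
Test candidates g = 2, 3, … against the prime factors q ∈ {2, 3} of φ(74): g is a generator iff g^(36/q) ≢ 1 for every such q.
g = 2: gcd(2, 74) = 2 > 1, not a unit — skip.
g = 3: 3^18 ≡ 1 — hits 1, so not a primitive root.
g = 4: gcd(4, 74) = 2 > 1, not a unit — skip.
g = 5: 5^18 ≡ 73; 5^12 ≡ 47 — none is 1, so 5 is a primitive root.
So 5 is the smallest generator of (Z/74Z)^×.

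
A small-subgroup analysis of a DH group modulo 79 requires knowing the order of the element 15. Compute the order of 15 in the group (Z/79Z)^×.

26

ord(15) | φ(79) = 79 − 1 = 78 = 2 · 3 · 13.
Divisors of 78: 1, 2, 3, 6, 13, 26, 39, 78.
Test each divisor d:
15^1 ≡ 15 (mod 79)
15^2 ≡ 67 (mod 79)
15^3 ≡ 57 (mod 79)
15^6 ≡ 10 (mod 79)
15^13 ≡ 78 (mod 79)
15^26 ≡ 1 (mod 79) ✓
Therefore the multiplicative order of 15 modulo 79 is 26.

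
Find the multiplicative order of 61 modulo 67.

66

By Lagrange's theorem, ord_67(61) divides φ(67) = 67 − 1 = 66 = 2 · 3 · 11.
Divisors of 66: 1, 2, 3, 6, 11, 22, 33, 66.
Evaluate successive powers at the divisors of 66:
61^1 ≡ 61 (mod 67)
61^2 ≡ 36 (mod 67)
61^3 ≡ 52 (mod 67)
61^6 ≡ 24 (mod 67)
61^11 ≡ 38 (mod 67)
61^22 ≡ 37 (mod 67)
61^33 ≡ 66 (mod 67)
61^66 ≡ 1 (mod 67) ✓
The smallest such exponent is 66, so the order of 61 is 66.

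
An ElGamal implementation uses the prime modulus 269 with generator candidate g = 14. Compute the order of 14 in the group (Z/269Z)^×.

The order of 14 must divide φ(269) = 269 − 1 = 268 = 2^2 · 67.
Divisors of 268: 1, 2, 4, 67, 134, 268.
Compute 14^d (mod 269) for the divisors d until we hit 1:
14^1 ≡ 14 (mod 269)
14^2 ≡ 196 (mod 269)
14^4 ≡ 218 (mod 269)
14^67 ≡ 1 (mod 269) ✓
So ord_269(14) = 67.

67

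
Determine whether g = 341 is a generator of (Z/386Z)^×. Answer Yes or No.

φ(386) = φ(2)·φ(193) = 1·192 = 192 = 2^6 · 3.
Test 341^(192/q) mod 386 for each prime factor q of 192:
341^96 ≡ 385 (mod 386)  [q = 2: ≢ 1 ✓]
341^64 ≡ 277 (mod 386)  [q = 3: ≢ 1 ✓]
None equal 1, so ord_386(341) = 192: 341 is a primitive root.

Yes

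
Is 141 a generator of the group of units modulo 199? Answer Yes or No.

φ(199) = 199 − 1 = 198 = 2 · 3^2 · 11.
Test 141^(198/q) mod 199 for each prime factor q of 198:
141^99 ≡ 198 (mod 199)  [q = 2: ≢ 1 ✓]
141^66 ≡ 92 (mod 199)  [q = 3: ≢ 1 ✓]
141^18 ≡ 1 (mod 199)  [q = 11: ≡ 1 ✗]
141^18 ≡ 1 shows ord(141) | 18, strictly less than φ(199); not a primitive root.

No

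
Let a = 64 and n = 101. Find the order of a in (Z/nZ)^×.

ord(64) | φ(101) = 101 − 1 = 100 = 2^2 · 5^2.
Divisors of 100: 1, 2, 4, 5, 10, 20, 25, 50, 100.
Compute 64^d (mod 101) for the divisors d until we hit 1:
64^1 ≡ 64
64^2 ≡ 56
64^4 ≡ 5
64^5 ≡ 17
64^10 ≡ 87
64^20 ≡ 95
64^25 ≡ 100
64^50 ≡ 1
Therefore the multiplicative order of 64 modulo 101 is 50.

50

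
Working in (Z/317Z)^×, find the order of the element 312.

ord(312) | φ(317) = 317 − 1 = 316 = 2^2 · 79.
Divisors of 316: 1, 2, 4, 79, 158, 316.
Evaluate successive powers at the divisors of 316:
312^1 ≡ 312 (mod 317)
312^2 ≡ 25 (mod 317)
312^4 ≡ 308 (mod 317)
312^79 ≡ 203 (mod 317)
312^158 ≡ 316 (mod 317)
312^316 ≡ 1 (mod 317) ✓
Hence ord(312) = 316.

316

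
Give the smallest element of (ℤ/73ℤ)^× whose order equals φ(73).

φ(73) = 73 − 1 = 72 = 2^3 · 3^2.
Test candidates g = 2, 3, … against the prime factors q ∈ {2, 3} of φ(73): g is a generator iff g^(72/q) ≢ 1 for every such q.
g = 2: 2^36 ≡ 1 — hits 1, so not a primitive root.
g = 3: 3^36 ≡ 1 — hits 1, so not a primitive root.
g = 4: 4^36 ≡ 1 — hits 1, so not a primitive root.
g = 5: 5^36 ≡ 72; 5^24 ≡ 8 — none is 1, so 5 is a primitive root.
The smallest primitive root modulo 73 is 5.

5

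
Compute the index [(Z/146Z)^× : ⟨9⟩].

The order of 9 must divide φ(146) = φ(2)·φ(73) = 1·72 = 72 = 2^3 · 3^2.
Divisors of 72: 1, 2, 3, 4, 6, 8, 9, 12, 18, 24, 36, 72.
Compute 9^d (mod 146) for the divisors d until we hit 1:
9^1 ≡ 9 (mod 146)
9^2 ≡ 81 (mod 146)
9^3 ≡ 145 (mod 146)
9^4 ≡ 137 (mod 146)
9^6 ≡ 1 (mod 146) ✓
So ord_146(9) = 6, hence |⟨9⟩| = 6.
The index is φ(146) / ord(9) = 72 / 6 = 12.

12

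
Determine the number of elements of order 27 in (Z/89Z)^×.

0

φ(89) = 89 − 1 = 88 = 2^3 · 11.
(Z/89Z)^× is cyclic (|G| = 88); a cyclic group of order m has exactly φ(d) elements of each order d | m, and none otherwise.
Since 27 ∤ 88, the count is 0.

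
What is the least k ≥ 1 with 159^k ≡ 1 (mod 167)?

166

ord(159) | φ(167) = 167 − 1 = 166 = 2 · 83.
Divisors of 166: 1, 2, 83, 166.
Check 159^d mod 167 for each divisor in increasing order:
159^1 ≡ 159
159^2 ≡ 64
159^83 ≡ 166
159^166 ≡ 1
Therefore the multiplicative order of 159 modulo 167 is 166.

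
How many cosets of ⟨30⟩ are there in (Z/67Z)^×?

By Lagrange's theorem, ord_67(30) divides φ(67) = 67 − 1 = 66 = 2 · 3 · 11.
Divisors of 66: 1, 2, 3, 6, 11, 22, 33, 66.
Check 30^d mod 67 for each divisor in increasing order:
30^1 ≡ 30 (mod 67)
30^2 ≡ 29 (mod 67)
30^3 ≡ 66 (mod 67)
30^6 ≡ 1 (mod 67) ✓
Thus |⟨30⟩| = ord(30) = 6.
[(Z/67Z)^× : ⟨30⟩] = 66/6 = 11.

11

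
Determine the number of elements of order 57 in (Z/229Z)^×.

36

φ(229) = 229 − 1 = 228 = 2^2 · 3 · 19.
(Z/229Z)^× is cyclic (|G| = 228); a cyclic group of order m has exactly φ(d) elements of each order d | m, and none otherwise.
57 = 3 · 19 divides 228, and φ(57) = 36.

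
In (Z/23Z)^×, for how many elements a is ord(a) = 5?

0

φ(23) = 23 − 1 = 22 = 2 · 11.
Since (Z/23Z)^× is cyclic of order 22, the number of elements of order d is φ(d) when d | 22 and 0 otherwise.
Here 22 is not a multiple of 5, so there are no elements of order 5.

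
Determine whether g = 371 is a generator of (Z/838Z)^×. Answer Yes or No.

φ(838) = φ(2)·φ(419) = 1·418 = 418 = 2 · 11 · 19.
An element g generates (Z/838Z)^× iff g^(418/q) ≢ 1 (mod 838) for each prime q ∈ {2, 11, 19}.
371^209 ≡ 837 (mod 838)  [q = 2: ≢ 1 ✓]
371^38 ≡ 169 (mod 838)  [q = 11: ≢ 1 ✓]
371^22 ≡ 107 (mod 838)  [q = 19: ≢ 1 ✓]
All checks pass, so 371 has order 418 and is a primitive root modulo 838.

Yes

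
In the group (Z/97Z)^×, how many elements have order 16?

8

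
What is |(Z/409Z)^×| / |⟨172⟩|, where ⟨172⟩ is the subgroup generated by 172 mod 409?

1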